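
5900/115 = 1180/23 ≈ 51.30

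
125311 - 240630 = -115319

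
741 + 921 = 1662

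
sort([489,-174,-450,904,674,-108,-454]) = [-454,-450,-174,-108,489,674,904]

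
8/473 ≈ 0.0169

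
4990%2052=886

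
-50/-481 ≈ 0.104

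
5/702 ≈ 0.00712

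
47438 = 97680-50242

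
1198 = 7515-6317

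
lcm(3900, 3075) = 159900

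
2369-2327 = 42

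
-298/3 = -99 - 1/3 ≈ -99.33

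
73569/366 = 201+1/122 ≈ 201.01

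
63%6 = 3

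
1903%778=347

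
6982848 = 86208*81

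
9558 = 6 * 1593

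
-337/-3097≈0.109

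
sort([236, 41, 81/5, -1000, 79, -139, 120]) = [-1000, -139, 81/5, 41, 79, 120, 236]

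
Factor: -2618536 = -1*2^3*327317^1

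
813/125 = 6 + 63/125≈6.50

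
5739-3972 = 1767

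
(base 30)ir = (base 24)nf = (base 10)567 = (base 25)mh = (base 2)1000110111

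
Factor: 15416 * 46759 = 2^3 * 19^1 * 23^1 * 41^1 * 47^1 * 107^1 = 720836744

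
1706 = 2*853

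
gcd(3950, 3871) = 79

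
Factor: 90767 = 139^1 * 653^1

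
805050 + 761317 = 1566367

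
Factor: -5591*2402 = -1*2^1*1201^1*5591^1 = -13429582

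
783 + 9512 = 10295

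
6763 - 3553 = 3210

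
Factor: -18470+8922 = -1*2^2*7^1*11^1*31^1 = -9548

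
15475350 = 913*16950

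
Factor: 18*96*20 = 2^8*3^3*5^1 = 34560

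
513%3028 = 513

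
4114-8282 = -4168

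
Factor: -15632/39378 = -1*2^3*3^(-1)*977^1*6563^(-1) = -7816/19689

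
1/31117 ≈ 0.0000321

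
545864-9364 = 536500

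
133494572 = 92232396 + 41262176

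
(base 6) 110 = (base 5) 132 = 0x2a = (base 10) 42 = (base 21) 20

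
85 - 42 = 43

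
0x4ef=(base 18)3g3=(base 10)1263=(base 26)1mf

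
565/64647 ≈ 0.00874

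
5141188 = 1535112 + 3606076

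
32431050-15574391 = 16856659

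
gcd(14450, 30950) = 50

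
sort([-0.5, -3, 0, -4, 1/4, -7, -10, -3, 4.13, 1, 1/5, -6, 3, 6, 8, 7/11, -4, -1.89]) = [-10, -7, -6, -4, -4, -3, -3, -1.89, -0.5, 0, 1/5, 1/4, 7/11, 1, 3, 4.13, 6, 8]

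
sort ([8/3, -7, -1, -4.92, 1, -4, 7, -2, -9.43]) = [-9.43, -7, -4.92, -4, -2, -1, 1, 8/3, 7]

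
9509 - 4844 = 4665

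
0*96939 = 0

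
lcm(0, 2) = 0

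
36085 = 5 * 7217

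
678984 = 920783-241799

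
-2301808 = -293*7856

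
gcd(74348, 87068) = 4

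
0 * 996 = 0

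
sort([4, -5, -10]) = [-10, -5, 4]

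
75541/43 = 1756 + 33/43 ≈ 1756.77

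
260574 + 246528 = 507102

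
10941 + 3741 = 14682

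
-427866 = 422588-850454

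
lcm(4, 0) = 0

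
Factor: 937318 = 2^1*367^1*1277^1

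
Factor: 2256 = 2^4*3^1*47^1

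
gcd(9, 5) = 1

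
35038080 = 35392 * 990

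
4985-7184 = -2199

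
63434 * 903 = 57280902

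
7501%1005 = 466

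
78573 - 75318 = 3255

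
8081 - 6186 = 1895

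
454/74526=227/37263 ≈ 0.00609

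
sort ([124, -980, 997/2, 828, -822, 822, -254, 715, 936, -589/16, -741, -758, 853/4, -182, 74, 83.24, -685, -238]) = [-980, -822, -758, -741, -685, -254, -238, -182, -589/16, 74, 83.24, 124, 853/4, 997/2, 715, 822, 828, 936]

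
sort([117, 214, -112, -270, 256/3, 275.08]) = [-270, -112, 256/3, 117, 214, 275.08]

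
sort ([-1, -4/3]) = [-4/3, -1]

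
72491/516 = 140 + 251/516 ≈ 140.49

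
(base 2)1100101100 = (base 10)812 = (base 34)nu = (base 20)20c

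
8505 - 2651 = 5854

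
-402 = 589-991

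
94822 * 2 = 189644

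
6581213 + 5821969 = 12403182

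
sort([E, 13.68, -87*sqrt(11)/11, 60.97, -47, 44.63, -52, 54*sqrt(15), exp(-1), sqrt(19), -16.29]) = [-52, -47, -87*sqrt(11)/11, -16.29, exp(-1), E, sqrt(19), 13.68, 44.63, 60.97, 54*sqrt(15)]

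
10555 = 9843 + 712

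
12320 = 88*140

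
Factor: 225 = 3^2*5^2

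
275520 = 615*448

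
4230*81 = 342630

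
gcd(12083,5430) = 1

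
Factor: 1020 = 2^2*3^1*5^1*17^1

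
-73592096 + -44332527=-117924623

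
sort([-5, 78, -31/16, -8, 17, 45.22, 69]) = [-8, -5, -31/16, 17, 45.22, 69, 78]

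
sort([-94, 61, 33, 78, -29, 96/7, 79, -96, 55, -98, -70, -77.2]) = [-98, -96, -94, -77.2, -70, -29, 96/7, 33, 55, 61, 78, 79]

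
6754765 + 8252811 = 15007576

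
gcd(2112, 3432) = 264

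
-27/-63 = 3/7 ≈ 0.429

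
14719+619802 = 634521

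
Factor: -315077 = -1 * 7^1 * 19^1 * 23^1 * 103^1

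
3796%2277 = 1519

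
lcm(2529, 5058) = 5058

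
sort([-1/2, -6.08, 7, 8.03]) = [-6.08, -1/2, 7, 8.03]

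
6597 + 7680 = 14277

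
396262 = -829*(-478)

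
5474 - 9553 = -4079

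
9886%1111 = 998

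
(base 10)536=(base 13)323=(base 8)1030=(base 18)1be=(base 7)1364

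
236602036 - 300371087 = -63769051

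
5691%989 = 746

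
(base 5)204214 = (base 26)a1n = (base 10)6809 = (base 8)15231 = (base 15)203e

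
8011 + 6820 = 14831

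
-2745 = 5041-7786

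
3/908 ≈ 0.00330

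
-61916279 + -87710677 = -149626956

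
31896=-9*(-3544)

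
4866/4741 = 1+125/4741 ≈ 1.03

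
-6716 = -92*73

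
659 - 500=159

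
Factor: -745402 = -1 * 2^1 * 7^1 * 37^1 * 1439^1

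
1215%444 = 327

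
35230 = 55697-20467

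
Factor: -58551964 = -1 * 2^2 * 14637991^1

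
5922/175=846/25=33.84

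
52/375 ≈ 0.139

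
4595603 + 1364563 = 5960166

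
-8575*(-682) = 5848150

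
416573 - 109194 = 307379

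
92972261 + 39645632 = 132617893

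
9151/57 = 160 + 31/57 ≈ 160.54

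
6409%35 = 4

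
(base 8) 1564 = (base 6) 4032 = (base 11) 734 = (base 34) q0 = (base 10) 884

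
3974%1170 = 464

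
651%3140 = 651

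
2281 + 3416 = 5697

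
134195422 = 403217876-269022454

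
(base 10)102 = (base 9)123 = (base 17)60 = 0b1100110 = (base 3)10210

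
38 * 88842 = 3375996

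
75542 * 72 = 5439024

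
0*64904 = 0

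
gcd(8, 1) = 1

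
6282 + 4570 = 10852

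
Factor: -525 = -1*3^1*5^2*7^1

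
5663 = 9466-3803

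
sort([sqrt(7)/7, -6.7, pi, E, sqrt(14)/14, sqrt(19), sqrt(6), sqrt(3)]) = [-6.7, sqrt(14)/14, sqrt(7)/7, sqrt(3), sqrt(6), E, pi, sqrt(19)]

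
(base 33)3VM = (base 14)1800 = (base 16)10D8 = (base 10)4312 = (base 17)EFB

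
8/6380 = 2/1595 ≈ 0.00125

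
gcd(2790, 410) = 10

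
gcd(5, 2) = 1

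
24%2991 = 24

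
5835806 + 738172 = 6573978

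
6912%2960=992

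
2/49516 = 1/24758 ≈ 0.0000404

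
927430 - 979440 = -52010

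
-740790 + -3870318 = -4611108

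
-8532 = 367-8899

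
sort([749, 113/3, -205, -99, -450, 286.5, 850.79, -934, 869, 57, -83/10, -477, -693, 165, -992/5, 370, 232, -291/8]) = [-934, -693, -477, -450, -205, -992/5, -99, -291/8, -83/10, 113/3, 57, 165, 232, 286.5, 370, 749, 850.79, 869]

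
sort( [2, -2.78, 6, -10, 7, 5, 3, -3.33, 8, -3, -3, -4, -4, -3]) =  [-10, -4, -4, -3.33, -3, -3, -3, -2.78, 2, 3, 5, 6, 7, 8]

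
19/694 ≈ 0.0274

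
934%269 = 127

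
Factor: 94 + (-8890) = -1 * 2^2 * 3^1 * 733^1 = -8796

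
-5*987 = -4935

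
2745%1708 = 1037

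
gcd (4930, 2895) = 5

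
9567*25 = 239175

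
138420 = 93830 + 44590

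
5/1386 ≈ 0.00361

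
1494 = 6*249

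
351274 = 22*15967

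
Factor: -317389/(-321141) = 3^(-1) * 167^(-1) * 433^1 * 641^(-1) * 733^1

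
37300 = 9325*4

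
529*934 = 494086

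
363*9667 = 3509121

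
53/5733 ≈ 0.00924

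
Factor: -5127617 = -1 * 11^2 * 31^1 * 1367^1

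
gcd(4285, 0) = 4285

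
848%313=222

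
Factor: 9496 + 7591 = 7^1*2441^1 = 17087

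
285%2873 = 285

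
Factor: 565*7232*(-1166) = -1*2^7*5^1*11^1*53^1*113^2 = -4764369280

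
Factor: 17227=7^1*23^1*107^1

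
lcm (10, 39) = 390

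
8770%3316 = 2138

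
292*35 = 10220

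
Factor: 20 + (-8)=2^2 * 3^1=12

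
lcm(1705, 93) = 5115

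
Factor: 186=2^1*3^1*31^1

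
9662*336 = 3246432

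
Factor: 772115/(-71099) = -1 * 5^1 * 7^(-2) * 1451^(-1) * 154423^1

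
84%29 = 26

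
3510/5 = 702 = 702.00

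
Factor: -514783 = -1*514783^1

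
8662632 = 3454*2508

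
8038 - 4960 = 3078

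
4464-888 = 3576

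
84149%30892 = 22365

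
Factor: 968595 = 3^1*5^1*31^1*2083^1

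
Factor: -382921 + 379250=-1*3671^1=-3671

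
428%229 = 199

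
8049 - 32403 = -24354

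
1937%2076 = 1937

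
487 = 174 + 313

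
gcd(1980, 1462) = 2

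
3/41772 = 1/13924 ≈ 0.0000718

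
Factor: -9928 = -1 * 2^3 * 17^1 * 73^1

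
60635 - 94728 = -34093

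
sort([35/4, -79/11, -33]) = [-33, -79/11, 35/4]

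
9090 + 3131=12221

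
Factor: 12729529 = 12729529^1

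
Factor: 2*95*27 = 2^1*3^3*5^1*19^1 = 5130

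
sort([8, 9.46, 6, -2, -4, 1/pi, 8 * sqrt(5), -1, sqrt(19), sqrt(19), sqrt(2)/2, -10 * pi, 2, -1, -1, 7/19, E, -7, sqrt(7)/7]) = [-10 * pi, -7, -4, -2, -1, -1, -1, 1/pi, 7/19, sqrt(7)/7, sqrt(2)/2, 2, E, sqrt(19), sqrt(19), 6, 8, 9.46, 8 * sqrt(5)]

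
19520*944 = 18426880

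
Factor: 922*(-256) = -1*2^9*461^1 = -236032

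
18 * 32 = 576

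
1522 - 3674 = -2152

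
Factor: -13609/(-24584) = 2^(-3)*7^(-1)*31^1 = 31/56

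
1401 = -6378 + 7779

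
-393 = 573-966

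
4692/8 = 1173/2 = 586.50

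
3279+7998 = 11277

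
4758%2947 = 1811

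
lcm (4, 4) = 4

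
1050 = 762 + 288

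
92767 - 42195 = 50572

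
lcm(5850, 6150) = 239850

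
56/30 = 28/15 ≈ 1.87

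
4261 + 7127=11388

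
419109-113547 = 305562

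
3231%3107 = 124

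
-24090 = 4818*(-5)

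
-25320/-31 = 816 + 24/31 ≈ 816.77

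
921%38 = 9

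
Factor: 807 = 3^1*269^1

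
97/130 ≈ 0.746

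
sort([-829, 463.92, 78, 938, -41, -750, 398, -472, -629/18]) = [-829, -750, -472, -41, -629/18, 78, 398, 463.92, 938]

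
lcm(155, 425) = 13175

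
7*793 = 5551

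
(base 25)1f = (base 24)1g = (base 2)101000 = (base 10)40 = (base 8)50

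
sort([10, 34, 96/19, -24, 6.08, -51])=[-51, -24, 96/19, 6.08, 10, 34]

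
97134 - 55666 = 41468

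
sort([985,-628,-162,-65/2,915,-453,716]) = [-628,-453,-162,-65/2,716,915,985]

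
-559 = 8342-8901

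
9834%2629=1947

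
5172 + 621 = 5793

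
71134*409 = 29093806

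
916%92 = 88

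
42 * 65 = 2730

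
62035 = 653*95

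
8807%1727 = 172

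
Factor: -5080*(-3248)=2^7*5^1*7^1*29^1*127^1=16499840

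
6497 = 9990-3493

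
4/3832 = 1/958 ≈ 0.00104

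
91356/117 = 30452/39 ≈ 780.82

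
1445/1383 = 1+62/1383 ≈ 1.04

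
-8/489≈-0.0164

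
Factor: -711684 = -1 * 2^2 * 3^2 * 53^1 * 373^1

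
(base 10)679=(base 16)2a7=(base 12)487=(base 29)nc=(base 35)je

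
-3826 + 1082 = -2744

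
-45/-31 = 1 + 14/31 ≈ 1.45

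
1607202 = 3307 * 486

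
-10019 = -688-9331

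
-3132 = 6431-9563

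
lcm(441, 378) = 2646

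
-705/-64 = 11 + 1/64≈11.02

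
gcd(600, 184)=8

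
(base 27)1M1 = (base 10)1324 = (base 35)12T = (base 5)20244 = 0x52C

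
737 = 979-242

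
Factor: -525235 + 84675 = -1*2^4*5^1*5507^1 = -440560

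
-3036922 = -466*6517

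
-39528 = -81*488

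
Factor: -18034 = -1*2^1*71^1*127^1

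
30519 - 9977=20542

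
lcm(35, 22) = 770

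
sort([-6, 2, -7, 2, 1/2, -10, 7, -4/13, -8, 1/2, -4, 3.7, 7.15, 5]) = [-10, -8, -7, -6, -4, -4/13, 1/2, 1/2, 2, 2, 3.7, 5, 7, 7.15]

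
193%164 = 29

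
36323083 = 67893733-31570650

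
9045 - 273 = 8772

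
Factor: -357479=-1*41^1*8719^1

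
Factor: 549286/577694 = 13^ (-1)*17^ (-1)*23^1*1307^ (-1)*11941^1 = 274643/288847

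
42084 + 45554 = 87638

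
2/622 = 1/311 ≈ 0.00322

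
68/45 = 1 + 23/45 ≈ 1.51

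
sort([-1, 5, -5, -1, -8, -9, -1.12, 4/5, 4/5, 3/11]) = [-9, -8, -5, -1.12, -1, -1, 3/11, 4/5, 4/5, 5]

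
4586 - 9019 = -4433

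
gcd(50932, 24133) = 1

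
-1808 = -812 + -996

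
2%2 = 0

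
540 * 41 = 22140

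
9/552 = 3/184 ≈ 0.0163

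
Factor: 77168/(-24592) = -1 * 7^1 * 13^1 * 29^(-1) = -91/29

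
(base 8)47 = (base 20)1j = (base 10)39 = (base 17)25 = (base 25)1e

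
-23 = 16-39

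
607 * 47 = 28529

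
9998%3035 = 893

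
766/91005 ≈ 0.00842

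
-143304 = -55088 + -88216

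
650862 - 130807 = 520055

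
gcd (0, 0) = 0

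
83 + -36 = 47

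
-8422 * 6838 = -57589636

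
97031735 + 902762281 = 999794016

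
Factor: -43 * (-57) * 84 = 2^2 * 3^2 * 7^1 * 19^1 * 43^1 = 205884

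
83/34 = 2 + 15/34 ≈ 2.44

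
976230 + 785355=1761585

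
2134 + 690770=692904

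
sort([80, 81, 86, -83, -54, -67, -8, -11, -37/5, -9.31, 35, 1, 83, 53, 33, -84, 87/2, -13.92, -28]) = [-84, -83, -67, -54, -28, -13.92, -11, -9.31, -8, -37/5, 1, 33, 35, 87/2, 53, 80, 81, 83, 86]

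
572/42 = 286/21 ≈ 13.62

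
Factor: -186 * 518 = -1 * 2^2 * 3^1 * 7^1 * 31^1 * 37^1 = -96348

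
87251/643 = 135 + 446/643 ≈ 135.69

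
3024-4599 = -1575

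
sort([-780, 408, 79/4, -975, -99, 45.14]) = [-975, -780, -99, 79/4, 45.14, 408]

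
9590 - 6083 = 3507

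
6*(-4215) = -25290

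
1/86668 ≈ 0.0000115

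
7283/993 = 7 + 332/993 ≈ 7.33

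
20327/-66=-307 - 65/66 ≈ -307.98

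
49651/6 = 8275 + 1/6 ≈ 8275.17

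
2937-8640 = -5703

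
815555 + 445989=1261544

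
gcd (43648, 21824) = 21824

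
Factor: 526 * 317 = 2^1 * 263^1 * 317^1 = 166742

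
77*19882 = 1530914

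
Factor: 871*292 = 2^2*13^1*67^1*73^1 = 254332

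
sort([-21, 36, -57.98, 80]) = [-57.98, -21, 36, 80]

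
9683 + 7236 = 16919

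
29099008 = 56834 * 512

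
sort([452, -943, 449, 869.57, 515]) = [-943, 449, 452, 515, 869.57]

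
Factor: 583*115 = 5^1*11^1*23^1*53^1 = 67045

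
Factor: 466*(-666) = -1*2^2*3^2*37^1*233^1 = -310356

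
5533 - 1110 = 4423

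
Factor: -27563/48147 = -1 * 3^(-1) * 11^(-1) * 43^1 * 641^1 * 1459^(-1)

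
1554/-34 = -777/17 ≈ -45.71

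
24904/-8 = -3113 = -3113.00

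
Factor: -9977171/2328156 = -1*2^(-2)*3^(-3)*67^1*21557^(-1)*148913^1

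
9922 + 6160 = 16082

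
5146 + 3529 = 8675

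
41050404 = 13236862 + 27813542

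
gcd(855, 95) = 95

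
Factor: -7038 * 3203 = -1 * 2^1 * 3^2 * 17^1 * 23^1 * 3203^1 = -22542714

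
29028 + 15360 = 44388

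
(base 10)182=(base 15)c2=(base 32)5m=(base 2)10110110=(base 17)ac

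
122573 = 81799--40774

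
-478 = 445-923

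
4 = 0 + 4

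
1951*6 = 11706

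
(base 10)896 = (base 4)32000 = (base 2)1110000000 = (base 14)480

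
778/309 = 2 + 160/309≈2.52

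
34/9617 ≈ 0.00354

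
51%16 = 3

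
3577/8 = 447 + 1/8 ≈ 447.13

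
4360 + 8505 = 12865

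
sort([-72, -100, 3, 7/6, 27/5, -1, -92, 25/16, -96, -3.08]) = [-100, -96, -92, -72, -3.08, -1, 7/6, 25/16, 3, 27/5]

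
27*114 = 3078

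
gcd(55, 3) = 1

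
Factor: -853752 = -1 * 2^3 * 3^1 * 35573^1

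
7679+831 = 8510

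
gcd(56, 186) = 2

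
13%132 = 13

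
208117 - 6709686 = -6501569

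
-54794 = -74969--20175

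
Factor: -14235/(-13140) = 2^(-2)*3^(-1)*13^1 = 13/12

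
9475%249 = 13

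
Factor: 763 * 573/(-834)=-1 * 2^(-1) * 7^1 * 109^1 * 139^(-1) * 191^1=-145733/278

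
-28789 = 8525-37314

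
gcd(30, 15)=15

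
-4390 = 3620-8010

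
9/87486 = 3/29162 ≈ 0.000103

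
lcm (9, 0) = 0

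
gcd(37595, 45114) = 7519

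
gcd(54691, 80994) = 1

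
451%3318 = 451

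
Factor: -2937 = -1 * 3^1 * 11^1 * 89^1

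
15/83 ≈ 0.181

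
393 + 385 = 778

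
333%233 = 100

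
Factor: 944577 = 3^2 * 104953^1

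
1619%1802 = 1619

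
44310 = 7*6330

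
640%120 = 40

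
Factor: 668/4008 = 2^(-1) * 3^(-1) = 1/6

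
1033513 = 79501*13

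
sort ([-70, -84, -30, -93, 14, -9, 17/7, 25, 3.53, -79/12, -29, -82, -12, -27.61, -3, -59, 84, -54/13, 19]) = [-93, -84, -82, -70, -59, -30, -29, -27.61, -12, -9, -79/12, -54/13, -3, 17/7, 3.53, 14, 19, 25, 84]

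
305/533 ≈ 0.572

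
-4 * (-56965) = 227860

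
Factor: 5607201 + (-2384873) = 2^3 * 193^1 * 2087^1 = 3222328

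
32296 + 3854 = 36150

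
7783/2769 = 2+2245/2769 ≈ 2.81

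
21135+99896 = 121031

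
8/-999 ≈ -0.00801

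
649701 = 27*24063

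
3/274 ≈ 0.0109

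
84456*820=69253920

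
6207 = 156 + 6051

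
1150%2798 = 1150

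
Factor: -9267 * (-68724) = 2^2 * 3^3 * 23^1 * 83^1 * 3089^1 = 636865308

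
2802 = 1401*2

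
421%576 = 421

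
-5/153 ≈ -0.0327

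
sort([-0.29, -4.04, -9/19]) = [-4.04, -9/19, -0.29]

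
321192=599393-278201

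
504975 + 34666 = 539641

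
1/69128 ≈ 0.0000145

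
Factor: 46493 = 19^1 * 2447^1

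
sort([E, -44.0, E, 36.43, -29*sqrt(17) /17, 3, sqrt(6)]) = [-44.0, -29*sqrt(17) /17, sqrt(6), E, E, 3, 36.43]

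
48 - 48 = 0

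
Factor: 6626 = 2^1*3313^1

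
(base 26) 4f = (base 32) 3n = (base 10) 119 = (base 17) 70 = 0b1110111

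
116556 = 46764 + 69792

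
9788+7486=17274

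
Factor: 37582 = 2^1*19^1*23^1*43^1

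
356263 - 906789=-550526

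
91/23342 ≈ 0.00390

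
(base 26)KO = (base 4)20200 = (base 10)544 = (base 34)G0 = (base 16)220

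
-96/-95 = 1+1/95 ≈ 1.01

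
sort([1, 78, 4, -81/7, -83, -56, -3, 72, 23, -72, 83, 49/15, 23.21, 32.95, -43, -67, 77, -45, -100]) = [-100, -83, -72, -67, -56, -45, -43, -81/7, -3, 1, 49/15, 4, 23, 23.21, 32.95, 72, 77, 78, 83]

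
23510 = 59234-35724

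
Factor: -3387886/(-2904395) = 2^1*5^(-1)*13^(-1)*44683^(-1)*1693943^1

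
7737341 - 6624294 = 1113047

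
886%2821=886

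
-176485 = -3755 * 47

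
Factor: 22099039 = 53^1*416963^1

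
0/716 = 0 = 0.00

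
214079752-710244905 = -496165153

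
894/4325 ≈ 0.207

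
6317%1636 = 1409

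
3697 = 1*3697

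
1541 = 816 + 725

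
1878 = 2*939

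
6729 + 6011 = 12740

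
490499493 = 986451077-495951584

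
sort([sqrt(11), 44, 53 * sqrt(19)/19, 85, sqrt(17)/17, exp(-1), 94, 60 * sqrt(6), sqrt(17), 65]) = [sqrt(17)/17, exp(-1), sqrt(11), sqrt(17), 53 * sqrt(19)/19, 44, 65, 85, 94, 60 * sqrt(6)]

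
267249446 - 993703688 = -726454242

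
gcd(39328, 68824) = 9832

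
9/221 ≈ 0.0407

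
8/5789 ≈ 0.00138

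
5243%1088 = 891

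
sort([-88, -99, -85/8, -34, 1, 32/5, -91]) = [-99, -91, -88, -34, -85/8, 1, 32/5]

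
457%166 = 125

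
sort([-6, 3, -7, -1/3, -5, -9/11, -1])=[-7, -6, -5, -1, -9/11, -1/3, 3]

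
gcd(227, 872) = 1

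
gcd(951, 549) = 3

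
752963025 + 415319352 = 1168282377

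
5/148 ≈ 0.0338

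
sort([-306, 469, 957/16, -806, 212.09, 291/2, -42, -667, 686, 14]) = [-806, -667, -306, -42, 14, 957/16, 291/2, 212.09, 469, 686]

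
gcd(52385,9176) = 1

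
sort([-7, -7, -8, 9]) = [-8, -7, -7, 9]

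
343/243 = 1 + 100/243≈1.41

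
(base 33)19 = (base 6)110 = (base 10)42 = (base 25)1h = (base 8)52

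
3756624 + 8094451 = 11851075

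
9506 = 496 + 9010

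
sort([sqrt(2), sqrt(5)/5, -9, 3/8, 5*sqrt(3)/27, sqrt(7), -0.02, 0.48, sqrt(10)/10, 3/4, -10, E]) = [-10, -9, -0.02, sqrt(10)/10, 5*sqrt(3)/27, 3/8, sqrt(5)/5, 0.48, 3/4, sqrt(2), sqrt(7), E]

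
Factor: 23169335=5^1*7^1*103^1*6427^1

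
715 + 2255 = 2970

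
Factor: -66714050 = -1*2^1*5^2*13^1*197^1*521^1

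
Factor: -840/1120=-1 * 2^(-2) * 3^1=-3/4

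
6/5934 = 1/989 ≈ 0.00101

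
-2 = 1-3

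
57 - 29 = 28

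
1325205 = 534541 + 790664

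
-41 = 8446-8487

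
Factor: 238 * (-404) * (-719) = 2^3 * 7^1 * 17^1 * 101^1 * 719^1 = 69133288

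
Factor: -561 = -1*3^1*11^1*17^1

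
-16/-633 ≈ 0.0253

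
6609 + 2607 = 9216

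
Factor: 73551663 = 3^2*41^1*47^1*4241^1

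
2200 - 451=1749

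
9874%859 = 425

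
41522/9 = 4613+5/9 ≈ 4613.56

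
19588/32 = 612+1/8 ≈ 612.13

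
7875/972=875/108 ≈ 8.10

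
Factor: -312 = -1*2^3*3^1*13^1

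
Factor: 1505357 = 7^1*215051^1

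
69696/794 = 87 + 309/397 ≈ 87.78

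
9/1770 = 3/590 ≈ 0.00508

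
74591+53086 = 127677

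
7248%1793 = 76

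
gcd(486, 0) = 486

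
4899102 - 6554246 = -1655144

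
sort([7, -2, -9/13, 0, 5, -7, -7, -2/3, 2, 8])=[-7, -7, -2, -9/13, -2/3, 0, 2, 5, 7, 8]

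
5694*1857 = 10573758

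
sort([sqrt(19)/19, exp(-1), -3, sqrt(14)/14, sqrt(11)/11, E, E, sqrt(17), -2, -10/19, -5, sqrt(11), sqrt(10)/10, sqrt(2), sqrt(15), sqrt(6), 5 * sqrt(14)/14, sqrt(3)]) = [-5, -3, -2, -10/19, sqrt(19)/19, sqrt(14)/14, sqrt(11)/11, sqrt(10)/10, exp(-1), 5 * sqrt(14)/14, sqrt(2), sqrt(3), sqrt(6), E, E, sqrt(11), sqrt(15), sqrt(17)]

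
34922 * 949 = 33140978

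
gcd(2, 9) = 1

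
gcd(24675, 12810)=105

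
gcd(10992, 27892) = 4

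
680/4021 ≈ 0.169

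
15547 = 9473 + 6074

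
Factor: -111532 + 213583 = 3^2*17^1*23^1*29^1 = 102051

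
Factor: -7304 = -1 * 2^3 * 11^1 * 83^1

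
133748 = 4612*29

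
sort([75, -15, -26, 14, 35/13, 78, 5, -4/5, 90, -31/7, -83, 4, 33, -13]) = [-83, -26, -15, -13, -31/7, -4/5, 35/13, 4, 5, 14, 33, 75, 78, 90]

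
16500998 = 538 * 30671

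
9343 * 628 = 5867404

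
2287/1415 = 1 + 872/1415 ≈ 1.62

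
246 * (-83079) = -20437434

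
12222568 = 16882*724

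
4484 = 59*76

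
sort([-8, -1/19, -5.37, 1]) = [-8, -5.37, -1/19, 1]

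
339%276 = 63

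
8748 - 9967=-1219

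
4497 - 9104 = -4607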